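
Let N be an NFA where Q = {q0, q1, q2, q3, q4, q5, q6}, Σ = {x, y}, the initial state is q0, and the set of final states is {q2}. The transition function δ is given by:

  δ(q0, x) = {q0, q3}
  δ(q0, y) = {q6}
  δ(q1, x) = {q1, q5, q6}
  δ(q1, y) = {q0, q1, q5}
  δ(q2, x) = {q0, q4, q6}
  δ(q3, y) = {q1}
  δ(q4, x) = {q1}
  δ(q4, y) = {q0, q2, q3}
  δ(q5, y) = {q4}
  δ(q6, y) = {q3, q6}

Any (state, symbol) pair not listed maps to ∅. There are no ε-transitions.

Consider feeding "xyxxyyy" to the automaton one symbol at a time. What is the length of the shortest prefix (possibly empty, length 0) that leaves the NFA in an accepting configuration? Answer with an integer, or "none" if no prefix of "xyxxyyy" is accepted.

6

Start in {q0}.
Read 'x': q0→{q0, q3}; now {q0, q3}.
Read 'y': q0→{q6}, q3→{q1}; now {q1, q6}.
Read 'x': q1→{q1, q5, q6}, q6→∅; now {q1, q5, q6}.
Read 'x': q1→{q1, q5, q6}, q5→∅, q6→∅; now {q1, q5, q6}.
Read 'y': q1→{q0, q1, q5}, q5→{q4}, q6→{q3, q6}; now {q0, q1, q3, q4, q5, q6}.
Read 'y': q0→{q6}, q1→{q0, q1, q5}, q3→{q1}, q4→{q0, q2, q3}, q5→{q4}, q6→{q3, q6}; now {q0, q1, q2, q3, q4, q5, q6}.
None of the earlier sets intersect F, but {q0, q1, q2, q3, q4, q5, q6} does.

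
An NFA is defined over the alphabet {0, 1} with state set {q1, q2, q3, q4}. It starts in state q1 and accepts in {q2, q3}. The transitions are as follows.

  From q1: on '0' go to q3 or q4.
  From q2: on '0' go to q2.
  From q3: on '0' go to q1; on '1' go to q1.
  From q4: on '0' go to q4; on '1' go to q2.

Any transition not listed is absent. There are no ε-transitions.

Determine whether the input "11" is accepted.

No

Start in {q1}.
Read '1': {q1} → ∅.
The set is empty and remains empty for the remaining 1 symbol.
The final set ∅ contains no accepting state.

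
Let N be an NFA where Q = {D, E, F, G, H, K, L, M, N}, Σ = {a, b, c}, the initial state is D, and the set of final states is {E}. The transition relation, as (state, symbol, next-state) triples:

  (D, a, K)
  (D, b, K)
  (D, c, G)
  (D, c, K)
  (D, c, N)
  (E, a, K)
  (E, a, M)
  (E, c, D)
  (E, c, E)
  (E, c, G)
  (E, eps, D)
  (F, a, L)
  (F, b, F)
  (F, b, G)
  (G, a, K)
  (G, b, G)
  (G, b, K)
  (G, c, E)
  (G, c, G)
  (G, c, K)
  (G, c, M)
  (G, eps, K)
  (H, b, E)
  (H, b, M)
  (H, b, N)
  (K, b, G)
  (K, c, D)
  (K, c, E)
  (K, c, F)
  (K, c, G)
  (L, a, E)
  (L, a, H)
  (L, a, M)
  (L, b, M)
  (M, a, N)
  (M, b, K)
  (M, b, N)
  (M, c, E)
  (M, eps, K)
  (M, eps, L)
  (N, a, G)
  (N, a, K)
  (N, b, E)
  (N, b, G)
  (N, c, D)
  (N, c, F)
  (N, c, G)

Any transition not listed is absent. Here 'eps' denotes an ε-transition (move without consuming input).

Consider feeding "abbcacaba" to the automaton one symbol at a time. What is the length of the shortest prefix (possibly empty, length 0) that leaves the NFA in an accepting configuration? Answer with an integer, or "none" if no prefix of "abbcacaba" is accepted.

Start in {D}.
Read 'a': D→{K}; now {K}.
Read 'b': K→{G}; union {G}; ε-closure = {G, K}.
Read 'b': G→{G, K}, K→{G}; now {G, K}.
Read 'c': G→{E, G, K, M}, K→{D, E, F, G}; union {D, E, F, G, K, M}; ε-closure = {D, E, F, G, K, L, M}.
None of the earlier sets intersect F, but {D, E, F, G, K, L, M} does.

4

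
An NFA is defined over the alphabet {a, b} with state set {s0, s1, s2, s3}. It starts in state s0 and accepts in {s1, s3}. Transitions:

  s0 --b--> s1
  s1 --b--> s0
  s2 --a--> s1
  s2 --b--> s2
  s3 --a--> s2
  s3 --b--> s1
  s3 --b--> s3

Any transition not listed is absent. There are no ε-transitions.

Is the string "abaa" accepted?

No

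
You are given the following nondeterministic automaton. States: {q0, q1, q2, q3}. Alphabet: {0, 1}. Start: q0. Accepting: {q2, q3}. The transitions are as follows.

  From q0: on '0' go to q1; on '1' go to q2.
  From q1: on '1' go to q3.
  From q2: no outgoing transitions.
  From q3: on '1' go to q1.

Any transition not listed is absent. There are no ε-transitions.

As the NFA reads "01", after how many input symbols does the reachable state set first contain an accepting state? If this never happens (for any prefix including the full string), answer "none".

Start in {q0}.
Read '0': {q0} → {q1}.
Read '1': {q1} → {q3}.
None of the earlier sets intersect F, but {q3} does.

2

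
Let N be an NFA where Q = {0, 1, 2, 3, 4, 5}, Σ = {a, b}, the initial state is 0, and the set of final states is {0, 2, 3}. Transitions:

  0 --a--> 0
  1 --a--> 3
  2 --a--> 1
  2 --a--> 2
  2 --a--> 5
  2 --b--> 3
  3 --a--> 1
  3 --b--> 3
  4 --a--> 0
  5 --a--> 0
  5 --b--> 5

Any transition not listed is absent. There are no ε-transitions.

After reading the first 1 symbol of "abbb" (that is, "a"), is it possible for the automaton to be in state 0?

Yes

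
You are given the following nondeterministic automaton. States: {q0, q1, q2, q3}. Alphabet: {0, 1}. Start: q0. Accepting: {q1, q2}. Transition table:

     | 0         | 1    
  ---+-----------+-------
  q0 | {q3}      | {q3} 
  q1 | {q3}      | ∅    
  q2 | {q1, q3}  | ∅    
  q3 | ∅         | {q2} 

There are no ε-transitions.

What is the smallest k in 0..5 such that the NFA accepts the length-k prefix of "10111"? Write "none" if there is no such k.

none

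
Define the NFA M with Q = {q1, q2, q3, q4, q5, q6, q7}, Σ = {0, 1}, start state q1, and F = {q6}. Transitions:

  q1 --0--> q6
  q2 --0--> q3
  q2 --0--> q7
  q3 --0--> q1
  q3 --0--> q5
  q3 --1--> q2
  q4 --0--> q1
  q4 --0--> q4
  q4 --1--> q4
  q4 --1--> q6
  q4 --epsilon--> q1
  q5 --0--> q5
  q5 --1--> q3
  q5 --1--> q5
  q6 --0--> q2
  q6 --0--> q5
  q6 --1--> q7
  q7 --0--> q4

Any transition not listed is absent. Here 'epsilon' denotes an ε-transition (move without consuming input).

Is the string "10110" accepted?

Start in {q1}.
Read '1': q1→∅; now ∅.
The set is empty and remains empty for the remaining 4 symbols.
The final set ∅ contains no accepting state.

No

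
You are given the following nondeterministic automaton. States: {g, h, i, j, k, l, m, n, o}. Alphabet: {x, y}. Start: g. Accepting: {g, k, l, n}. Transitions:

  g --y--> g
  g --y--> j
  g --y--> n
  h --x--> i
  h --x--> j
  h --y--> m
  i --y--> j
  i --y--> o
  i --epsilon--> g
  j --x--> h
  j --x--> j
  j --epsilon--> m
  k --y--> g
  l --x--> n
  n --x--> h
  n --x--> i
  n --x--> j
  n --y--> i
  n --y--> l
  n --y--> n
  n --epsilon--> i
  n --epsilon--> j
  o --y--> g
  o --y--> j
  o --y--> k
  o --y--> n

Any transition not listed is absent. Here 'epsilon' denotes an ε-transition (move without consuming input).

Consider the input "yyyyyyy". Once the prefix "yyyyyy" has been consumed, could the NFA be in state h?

No

Start in {g}.
Read 'y': {g} → {g, i, j, m, n}.
Read 'y': {g, i, j, m, n} → {g, i, j, l, m, n, o}.
Read 'y': {g, i, j, l, m, n, o} → {g, i, j, k, l, m, n, o}.
Read 'y': {g, i, j, k, l, m, n, o} → {g, i, j, k, l, m, n, o}.
Read 'y': {g, i, j, k, l, m, n, o} → {g, i, j, k, l, m, n, o}.
Read 'y': {g, i, j, k, l, m, n, o} → {g, i, j, k, l, m, n, o}.
State h is not in {g, i, j, k, l, m, n, o}.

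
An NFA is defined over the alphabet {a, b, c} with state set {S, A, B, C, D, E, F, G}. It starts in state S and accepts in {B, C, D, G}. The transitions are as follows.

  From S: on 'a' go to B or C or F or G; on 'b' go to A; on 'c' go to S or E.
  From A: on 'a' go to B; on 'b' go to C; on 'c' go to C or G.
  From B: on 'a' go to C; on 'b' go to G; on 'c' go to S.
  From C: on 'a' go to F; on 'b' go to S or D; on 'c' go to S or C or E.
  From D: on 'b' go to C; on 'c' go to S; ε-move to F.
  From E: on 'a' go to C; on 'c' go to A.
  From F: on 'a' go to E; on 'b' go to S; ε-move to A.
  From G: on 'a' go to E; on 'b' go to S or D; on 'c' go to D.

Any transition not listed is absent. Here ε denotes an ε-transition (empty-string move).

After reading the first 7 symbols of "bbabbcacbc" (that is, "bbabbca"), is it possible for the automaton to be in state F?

Yes

Start in {S}.
Read 'b': S→{A}; now {A}.
Read 'b': A→{C}; now {C}.
Read 'a': C→{F}; union {F}; ε-closure = {A, F}.
Read 'b': A→{C}, F→{S}; now {S, C}.
Read 'b': S→{A}, C→{S, D}; union {S, A, D}; ε-closure = {S, A, D, F}.
Read 'c': S→{S, E}, A→{C, G}, D→{S}, F→∅; now {S, C, E, G}.
Read 'a': S→{B, C, F, G}, C→{F}, E→{C}, G→{E}; union {B, C, E, F, G}; ε-closure = {A, B, C, E, F, G}.
State F is in {A, B, C, E, F, G}.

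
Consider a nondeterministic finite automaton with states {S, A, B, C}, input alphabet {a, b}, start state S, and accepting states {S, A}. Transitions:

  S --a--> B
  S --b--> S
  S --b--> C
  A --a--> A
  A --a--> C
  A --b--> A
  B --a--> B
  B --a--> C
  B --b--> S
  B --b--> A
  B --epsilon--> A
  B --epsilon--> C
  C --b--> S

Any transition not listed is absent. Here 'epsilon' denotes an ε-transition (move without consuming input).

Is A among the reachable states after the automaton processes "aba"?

Yes

Start in {S}.
Read 'a': {S} → {A, B, C}.
Read 'b': {A, B, C} → {S, A}.
Read 'a': {S, A} → {A, B, C}.
State A is in {A, B, C}.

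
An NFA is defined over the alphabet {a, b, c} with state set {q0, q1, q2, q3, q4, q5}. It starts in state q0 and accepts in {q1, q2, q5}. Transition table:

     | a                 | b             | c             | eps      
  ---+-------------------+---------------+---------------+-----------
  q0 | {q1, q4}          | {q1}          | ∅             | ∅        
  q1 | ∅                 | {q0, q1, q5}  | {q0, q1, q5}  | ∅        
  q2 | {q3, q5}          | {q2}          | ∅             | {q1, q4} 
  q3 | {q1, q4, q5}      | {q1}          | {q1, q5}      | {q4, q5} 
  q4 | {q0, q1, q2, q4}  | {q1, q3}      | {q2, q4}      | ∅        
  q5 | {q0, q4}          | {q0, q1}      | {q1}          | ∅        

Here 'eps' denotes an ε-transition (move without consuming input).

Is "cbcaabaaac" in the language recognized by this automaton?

No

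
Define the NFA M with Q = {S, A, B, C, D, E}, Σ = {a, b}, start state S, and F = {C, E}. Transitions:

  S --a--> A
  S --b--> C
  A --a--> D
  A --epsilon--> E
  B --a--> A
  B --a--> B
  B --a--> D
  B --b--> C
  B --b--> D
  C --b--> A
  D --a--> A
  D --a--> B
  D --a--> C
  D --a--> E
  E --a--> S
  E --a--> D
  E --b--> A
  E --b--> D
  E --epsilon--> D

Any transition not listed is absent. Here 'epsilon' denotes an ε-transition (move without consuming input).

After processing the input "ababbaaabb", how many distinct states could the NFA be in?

Start in {S}.
Read 'a': {S} → {A, D, E}.
Read 'b': {A, D, E} → {A, D, E}.
Read 'a': {A, D, E} → {S, A, B, C, D, E}.
Read 'b': {S, A, B, C, D, E} → {A, C, D, E}.
Read 'b': {A, C, D, E} → {A, D, E}.
Read 'a': {A, D, E} → {S, A, B, C, D, E}.
Read 'a': {S, A, B, C, D, E} → {S, A, B, C, D, E}.
Read 'a': {S, A, B, C, D, E} → {S, A, B, C, D, E}.
Read 'b': {S, A, B, C, D, E} → {A, C, D, E}.
Read 'b': {A, C, D, E} → {A, D, E}.
That set has 3 states.

3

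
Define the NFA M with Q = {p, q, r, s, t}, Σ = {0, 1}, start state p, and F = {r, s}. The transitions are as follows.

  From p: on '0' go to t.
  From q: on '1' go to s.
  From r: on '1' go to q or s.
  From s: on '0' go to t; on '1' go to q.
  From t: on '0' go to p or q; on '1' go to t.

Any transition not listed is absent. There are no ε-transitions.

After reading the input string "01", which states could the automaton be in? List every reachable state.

{t}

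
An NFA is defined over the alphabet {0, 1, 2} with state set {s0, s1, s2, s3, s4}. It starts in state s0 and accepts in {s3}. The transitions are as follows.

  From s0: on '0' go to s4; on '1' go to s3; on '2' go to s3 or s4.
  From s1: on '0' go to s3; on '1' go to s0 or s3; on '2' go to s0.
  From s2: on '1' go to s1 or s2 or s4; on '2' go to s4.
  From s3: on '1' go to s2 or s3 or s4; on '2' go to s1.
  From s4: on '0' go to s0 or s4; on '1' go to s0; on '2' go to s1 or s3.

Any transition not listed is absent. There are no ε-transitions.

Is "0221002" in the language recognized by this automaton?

Yes

Start in {s0}.
Read '0': {s0} → {s4}.
Read '2': {s4} → {s1, s3}.
Read '2': {s1, s3} → {s0, s1}.
Read '1': {s0, s1} → {s0, s3}.
Read '0': {s0, s3} → {s4}.
Read '0': {s4} → {s0, s4}.
Read '2': {s0, s4} → {s1, s3, s4}.
The final set {s1, s3, s4} contains the accepting state s3.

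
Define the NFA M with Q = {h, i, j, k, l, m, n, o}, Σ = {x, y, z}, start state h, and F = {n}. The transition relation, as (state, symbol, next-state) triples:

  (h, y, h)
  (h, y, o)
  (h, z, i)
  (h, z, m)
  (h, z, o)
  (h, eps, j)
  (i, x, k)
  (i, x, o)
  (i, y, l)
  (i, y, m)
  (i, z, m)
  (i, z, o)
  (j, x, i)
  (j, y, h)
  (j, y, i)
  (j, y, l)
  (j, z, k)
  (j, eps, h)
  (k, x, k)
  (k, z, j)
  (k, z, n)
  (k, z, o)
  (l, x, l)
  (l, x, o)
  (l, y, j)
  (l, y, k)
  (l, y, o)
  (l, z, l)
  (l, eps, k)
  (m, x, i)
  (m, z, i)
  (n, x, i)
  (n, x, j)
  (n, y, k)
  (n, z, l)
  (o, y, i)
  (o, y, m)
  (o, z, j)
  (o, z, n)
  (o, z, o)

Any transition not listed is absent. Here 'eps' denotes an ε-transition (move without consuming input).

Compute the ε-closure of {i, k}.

{i, k}

Begin with {i, k}.
No ε-moves leave this set, so the closure equals the set itself.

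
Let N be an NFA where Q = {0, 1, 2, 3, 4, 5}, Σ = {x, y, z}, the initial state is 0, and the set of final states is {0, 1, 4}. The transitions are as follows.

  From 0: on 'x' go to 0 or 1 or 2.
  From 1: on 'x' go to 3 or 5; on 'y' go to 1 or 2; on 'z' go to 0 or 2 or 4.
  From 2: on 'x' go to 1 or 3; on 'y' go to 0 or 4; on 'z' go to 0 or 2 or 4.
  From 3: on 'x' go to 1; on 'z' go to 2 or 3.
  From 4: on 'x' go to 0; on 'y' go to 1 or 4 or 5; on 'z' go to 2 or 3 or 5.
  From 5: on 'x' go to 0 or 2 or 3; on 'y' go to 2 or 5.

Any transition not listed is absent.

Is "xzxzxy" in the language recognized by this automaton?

Start in {0}.
Read 'x': {0} → {0, 1, 2}.
Read 'z': {0, 1, 2} → {0, 2, 4}.
Read 'x': {0, 2, 4} → {0, 1, 2, 3}.
Read 'z': {0, 1, 2, 3} → {0, 2, 3, 4}.
Read 'x': {0, 2, 3, 4} → {0, 1, 2, 3}.
Read 'y': {0, 1, 2, 3} → {0, 1, 2, 4}.
The final set {0, 1, 2, 4} contains the accepting states 0, 1, 4.

Yes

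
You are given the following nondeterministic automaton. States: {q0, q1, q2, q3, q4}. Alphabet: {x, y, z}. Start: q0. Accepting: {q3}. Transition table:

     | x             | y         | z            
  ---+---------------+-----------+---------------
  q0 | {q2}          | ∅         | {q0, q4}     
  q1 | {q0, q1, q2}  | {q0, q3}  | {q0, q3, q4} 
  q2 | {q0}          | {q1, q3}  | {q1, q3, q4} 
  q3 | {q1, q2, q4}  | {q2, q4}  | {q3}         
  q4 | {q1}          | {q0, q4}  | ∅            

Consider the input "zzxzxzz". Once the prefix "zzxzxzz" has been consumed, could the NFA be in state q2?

No

Start in {q0}.
Read 'z': q0→{q0, q4}; now {q0, q4}.
Read 'z': q0→{q0, q4}, q4→∅; now {q0, q4}.
Read 'x': q0→{q2}, q4→{q1}; now {q1, q2}.
Read 'z': q1→{q0, q3, q4}, q2→{q1, q3, q4}; now {q0, q1, q3, q4}.
Read 'x': q0→{q2}, q1→{q0, q1, q2}, q3→{q1, q2, q4}, q4→{q1}; now {q0, q1, q2, q4}.
Read 'z': q0→{q0, q4}, q1→{q0, q3, q4}, q2→{q1, q3, q4}, q4→∅; now {q0, q1, q3, q4}.
Read 'z': q0→{q0, q4}, q1→{q0, q3, q4}, q3→{q3}, q4→∅; now {q0, q3, q4}.
State q2 is not in {q0, q3, q4}.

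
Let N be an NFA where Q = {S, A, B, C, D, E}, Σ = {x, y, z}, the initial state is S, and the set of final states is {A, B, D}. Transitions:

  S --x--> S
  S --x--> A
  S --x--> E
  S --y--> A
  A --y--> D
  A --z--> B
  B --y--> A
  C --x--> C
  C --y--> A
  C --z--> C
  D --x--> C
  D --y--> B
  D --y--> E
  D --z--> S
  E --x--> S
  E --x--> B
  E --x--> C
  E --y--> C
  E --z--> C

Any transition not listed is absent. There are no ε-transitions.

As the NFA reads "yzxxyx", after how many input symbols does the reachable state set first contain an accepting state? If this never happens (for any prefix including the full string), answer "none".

1

Start in {S}.
Read 'y': {S} → {A}.
None of the earlier sets intersect F, but {A} does.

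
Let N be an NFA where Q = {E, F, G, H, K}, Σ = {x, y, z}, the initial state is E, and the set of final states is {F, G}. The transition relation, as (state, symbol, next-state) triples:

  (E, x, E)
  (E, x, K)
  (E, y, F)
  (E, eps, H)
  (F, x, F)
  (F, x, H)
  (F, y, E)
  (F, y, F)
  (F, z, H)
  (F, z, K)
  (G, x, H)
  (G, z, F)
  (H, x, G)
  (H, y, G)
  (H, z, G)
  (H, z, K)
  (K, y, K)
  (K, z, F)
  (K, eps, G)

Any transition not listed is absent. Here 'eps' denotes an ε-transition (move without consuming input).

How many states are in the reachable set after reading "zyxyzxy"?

Start: ε-closure({E}) = {E, H}.
Read 'z': E→∅, H→{G, K}; now {G, K}.
Read 'y': G→∅, K→{K}; union {K}; ε-closure = {G, K}.
Read 'x': G→{H}, K→∅; now {H}.
Read 'y': H→{G}; now {G}.
Read 'z': G→{F}; now {F}.
Read 'x': F→{F, H}; now {F, H}.
Read 'y': F→{E, F}, H→{G}; union {E, F, G}; ε-closure = {E, F, G, H}.
That set has 4 states.

4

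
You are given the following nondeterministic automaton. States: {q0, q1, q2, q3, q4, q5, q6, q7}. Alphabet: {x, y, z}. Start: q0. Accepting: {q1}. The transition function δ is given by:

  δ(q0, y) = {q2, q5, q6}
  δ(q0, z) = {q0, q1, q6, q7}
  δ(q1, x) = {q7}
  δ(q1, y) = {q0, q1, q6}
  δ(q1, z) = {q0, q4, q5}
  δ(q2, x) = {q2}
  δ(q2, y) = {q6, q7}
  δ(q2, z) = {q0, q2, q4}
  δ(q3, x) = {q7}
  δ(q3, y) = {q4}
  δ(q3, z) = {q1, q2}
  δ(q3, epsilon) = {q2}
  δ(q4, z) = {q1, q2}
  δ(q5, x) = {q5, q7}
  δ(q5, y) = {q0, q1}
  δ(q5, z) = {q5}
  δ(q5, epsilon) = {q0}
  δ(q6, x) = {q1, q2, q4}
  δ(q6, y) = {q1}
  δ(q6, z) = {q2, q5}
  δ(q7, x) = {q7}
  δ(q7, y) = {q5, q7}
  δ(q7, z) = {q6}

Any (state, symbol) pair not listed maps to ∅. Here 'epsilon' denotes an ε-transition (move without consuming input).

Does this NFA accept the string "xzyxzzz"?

Start in {q0}.
Read 'x': q0→∅; now ∅.
The set is empty and remains empty for the remaining 6 symbols.
The final set ∅ contains no accepting state.

No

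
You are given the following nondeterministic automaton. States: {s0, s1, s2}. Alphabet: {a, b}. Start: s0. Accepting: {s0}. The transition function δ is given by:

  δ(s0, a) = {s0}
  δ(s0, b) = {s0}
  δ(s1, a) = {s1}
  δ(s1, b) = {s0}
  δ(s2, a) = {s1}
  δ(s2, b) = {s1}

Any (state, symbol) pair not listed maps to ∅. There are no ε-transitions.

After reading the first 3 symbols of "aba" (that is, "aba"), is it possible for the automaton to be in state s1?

No

Start in {s0}.
Read 'a': s0→{s0}; now {s0}.
Read 'b': s0→{s0}; now {s0}.
Read 'a': s0→{s0}; now {s0}.
State s1 is not in {s0}.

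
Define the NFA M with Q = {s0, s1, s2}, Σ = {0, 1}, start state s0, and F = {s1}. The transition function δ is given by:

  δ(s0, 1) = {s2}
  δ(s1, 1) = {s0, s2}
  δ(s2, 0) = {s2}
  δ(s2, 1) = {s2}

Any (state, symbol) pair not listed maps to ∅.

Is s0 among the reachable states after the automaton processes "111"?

No

Start in {s0}.
Read '1': {s0} → {s2}.
Read '1': {s2} → {s2}.
Read '1': {s2} → {s2}.
State s0 is not in {s2}.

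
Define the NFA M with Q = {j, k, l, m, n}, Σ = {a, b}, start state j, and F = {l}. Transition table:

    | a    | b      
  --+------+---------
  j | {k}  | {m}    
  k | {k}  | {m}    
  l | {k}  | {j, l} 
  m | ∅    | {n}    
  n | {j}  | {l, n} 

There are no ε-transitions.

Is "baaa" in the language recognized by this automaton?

Start in {j}.
Read 'b': j→{m}; now {m}.
Read 'a': m→∅; now ∅.
The set is empty and remains empty for the remaining 2 symbols.
The final set ∅ contains no accepting state.

No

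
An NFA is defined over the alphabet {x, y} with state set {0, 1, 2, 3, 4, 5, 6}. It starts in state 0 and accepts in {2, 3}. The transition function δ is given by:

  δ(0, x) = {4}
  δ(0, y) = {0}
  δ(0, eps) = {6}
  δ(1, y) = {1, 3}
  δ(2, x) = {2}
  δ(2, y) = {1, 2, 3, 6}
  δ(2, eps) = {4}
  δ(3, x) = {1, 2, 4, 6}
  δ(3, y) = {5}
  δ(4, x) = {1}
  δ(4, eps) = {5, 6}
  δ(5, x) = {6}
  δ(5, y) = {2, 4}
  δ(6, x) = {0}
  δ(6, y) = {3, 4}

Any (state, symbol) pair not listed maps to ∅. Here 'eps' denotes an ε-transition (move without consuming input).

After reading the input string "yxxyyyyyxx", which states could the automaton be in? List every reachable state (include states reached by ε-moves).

{0, 1, 2, 4, 5, 6}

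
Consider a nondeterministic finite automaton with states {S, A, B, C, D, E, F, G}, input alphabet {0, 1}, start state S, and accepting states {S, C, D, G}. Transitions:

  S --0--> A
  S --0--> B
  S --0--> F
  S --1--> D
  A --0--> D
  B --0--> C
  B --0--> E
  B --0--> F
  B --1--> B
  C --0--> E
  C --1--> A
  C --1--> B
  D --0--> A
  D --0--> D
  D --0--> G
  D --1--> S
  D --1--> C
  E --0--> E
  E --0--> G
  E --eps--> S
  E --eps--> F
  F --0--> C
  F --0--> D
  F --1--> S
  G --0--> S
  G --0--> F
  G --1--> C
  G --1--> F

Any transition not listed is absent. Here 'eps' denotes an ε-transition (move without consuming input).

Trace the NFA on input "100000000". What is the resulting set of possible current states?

Start in {S}.
Read '1': S→{D}; now {D}.
Read '0': D→{A, D, G}; now {A, D, G}.
Read '0': A→{D}, D→{A, D, G}, G→{S, F}; now {S, A, D, F, G}.
Read '0': S→{A, B, F}, A→{D}, D→{A, D, G}, F→{C, D}, G→{S, F}; now {S, A, B, C, D, F, G}.
Read '0': S→{A, B, F}, A→{D}, B→{C, E, F}, C→{E}, D→{A, D, G}, F→{C, D}, G→{S, F}; now {S, A, B, C, D, E, F, G}.
Read '0': S→{A, B, F}, A→{D}, B→{C, E, F}, C→{E}, D→{A, D, G}, E→{E, G}, F→{C, D}, G→{S, F}; now {S, A, B, C, D, E, F, G}.
Read '0': S→{A, B, F}, A→{D}, B→{C, E, F}, C→{E}, D→{A, D, G}, E→{E, G}, F→{C, D}, G→{S, F}; now {S, A, B, C, D, E, F, G}.
Read '0': S→{A, B, F}, A→{D}, B→{C, E, F}, C→{E}, D→{A, D, G}, E→{E, G}, F→{C, D}, G→{S, F}; now {S, A, B, C, D, E, F, G}.
Read '0': S→{A, B, F}, A→{D}, B→{C, E, F}, C→{E}, D→{A, D, G}, E→{E, G}, F→{C, D}, G→{S, F}; now {S, A, B, C, D, E, F, G}.

{S, A, B, C, D, E, F, G}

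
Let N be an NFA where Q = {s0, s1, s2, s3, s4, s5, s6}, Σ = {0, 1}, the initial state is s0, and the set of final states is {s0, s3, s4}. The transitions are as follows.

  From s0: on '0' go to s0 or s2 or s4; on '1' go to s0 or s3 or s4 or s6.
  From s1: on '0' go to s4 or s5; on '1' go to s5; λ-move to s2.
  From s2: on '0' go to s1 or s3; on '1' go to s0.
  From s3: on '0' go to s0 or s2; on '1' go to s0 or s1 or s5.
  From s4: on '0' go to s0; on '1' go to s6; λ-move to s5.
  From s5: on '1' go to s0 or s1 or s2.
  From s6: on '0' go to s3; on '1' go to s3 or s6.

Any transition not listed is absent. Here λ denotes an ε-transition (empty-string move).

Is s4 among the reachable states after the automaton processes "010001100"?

Yes

Start in {s0}.
Read '0': s0→{s0, s2, s4}; union {s0, s2, s4}; ε-closure = {s0, s2, s4, s5}.
Read '1': s0→{s0, s3, s4, s6}, s2→{s0}, s4→{s6}, s5→{s0, s1, s2}; union {s0, s1, s2, s3, s4, s6}; ε-closure = {s0, s1, s2, s3, s4, s5, s6}.
Read '0': s0→{s0, s2, s4}, s1→{s4, s5}, s2→{s1, s3}, s3→{s0, s2}, s4→{s0}, s5→∅, s6→{s3}; now {s0, s1, s2, s3, s4, s5}.
Read '0': s0→{s0, s2, s4}, s1→{s4, s5}, s2→{s1, s3}, s3→{s0, s2}, s4→{s0}, s5→∅; now {s0, s1, s2, s3, s4, s5}.
Read '0': s0→{s0, s2, s4}, s1→{s4, s5}, s2→{s1, s3}, s3→{s0, s2}, s4→{s0}, s5→∅; now {s0, s1, s2, s3, s4, s5}.
Read '1': s0→{s0, s3, s4, s6}, s1→{s5}, s2→{s0}, s3→{s0, s1, s5}, s4→{s6}, s5→{s0, s1, s2}; now {s0, s1, s2, s3, s4, s5, s6}.
Read '1': s0→{s0, s3, s4, s6}, s1→{s5}, s2→{s0}, s3→{s0, s1, s5}, s4→{s6}, s5→{s0, s1, s2}, s6→{s3, s6}; now {s0, s1, s2, s3, s4, s5, s6}.
Read '0': s0→{s0, s2, s4}, s1→{s4, s5}, s2→{s1, s3}, s3→{s0, s2}, s4→{s0}, s5→∅, s6→{s3}; now {s0, s1, s2, s3, s4, s5}.
Read '0': s0→{s0, s2, s4}, s1→{s4, s5}, s2→{s1, s3}, s3→{s0, s2}, s4→{s0}, s5→∅; now {s0, s1, s2, s3, s4, s5}.
State s4 is in {s0, s1, s2, s3, s4, s5}.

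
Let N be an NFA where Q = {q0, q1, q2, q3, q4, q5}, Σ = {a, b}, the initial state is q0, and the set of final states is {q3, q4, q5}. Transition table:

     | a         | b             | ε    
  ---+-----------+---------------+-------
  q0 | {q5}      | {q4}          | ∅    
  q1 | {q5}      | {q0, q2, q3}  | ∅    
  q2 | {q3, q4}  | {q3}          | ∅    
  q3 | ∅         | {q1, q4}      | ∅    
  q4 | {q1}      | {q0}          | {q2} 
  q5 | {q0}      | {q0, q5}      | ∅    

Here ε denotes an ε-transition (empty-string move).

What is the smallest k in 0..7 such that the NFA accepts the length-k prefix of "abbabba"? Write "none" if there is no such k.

Start in {q0}.
Read 'a': {q0} → {q5}.
None of the earlier sets intersect F, but {q5} does.

1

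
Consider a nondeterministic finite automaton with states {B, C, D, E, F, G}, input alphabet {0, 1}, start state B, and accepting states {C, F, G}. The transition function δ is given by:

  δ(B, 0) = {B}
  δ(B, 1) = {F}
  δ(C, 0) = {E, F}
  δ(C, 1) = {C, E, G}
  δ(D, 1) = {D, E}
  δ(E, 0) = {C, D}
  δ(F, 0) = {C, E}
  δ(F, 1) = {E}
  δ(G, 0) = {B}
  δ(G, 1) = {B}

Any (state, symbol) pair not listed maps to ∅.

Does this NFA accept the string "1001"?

Yes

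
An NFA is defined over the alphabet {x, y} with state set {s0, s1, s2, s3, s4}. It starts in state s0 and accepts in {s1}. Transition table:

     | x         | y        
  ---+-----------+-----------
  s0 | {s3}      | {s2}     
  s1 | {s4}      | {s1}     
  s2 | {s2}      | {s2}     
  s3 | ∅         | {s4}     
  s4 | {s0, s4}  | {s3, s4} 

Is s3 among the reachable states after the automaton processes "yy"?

No

Start in {s0}.
Read 'y': s0→{s2}; now {s2}.
Read 'y': s2→{s2}; now {s2}.
State s3 is not in {s2}.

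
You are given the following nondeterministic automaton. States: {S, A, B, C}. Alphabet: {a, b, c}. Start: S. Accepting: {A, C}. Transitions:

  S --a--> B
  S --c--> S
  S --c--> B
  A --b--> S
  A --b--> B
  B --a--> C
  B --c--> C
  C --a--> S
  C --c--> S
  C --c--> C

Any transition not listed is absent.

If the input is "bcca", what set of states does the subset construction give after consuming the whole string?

∅

Start in {S}.
Read 'b': {S} → ∅.
The set is empty and remains empty for the remaining 3 symbols.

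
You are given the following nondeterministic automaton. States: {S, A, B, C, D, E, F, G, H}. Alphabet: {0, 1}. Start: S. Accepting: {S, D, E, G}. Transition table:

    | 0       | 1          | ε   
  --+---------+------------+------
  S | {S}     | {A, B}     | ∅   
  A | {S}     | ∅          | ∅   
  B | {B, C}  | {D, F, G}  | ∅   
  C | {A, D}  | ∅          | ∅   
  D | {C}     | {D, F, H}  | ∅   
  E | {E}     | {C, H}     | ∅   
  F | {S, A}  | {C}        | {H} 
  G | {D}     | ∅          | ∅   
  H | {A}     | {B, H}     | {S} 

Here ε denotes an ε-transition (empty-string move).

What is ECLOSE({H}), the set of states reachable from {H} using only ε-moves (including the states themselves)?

{S, H}

Begin with {H}.
ε-move H → S; add S.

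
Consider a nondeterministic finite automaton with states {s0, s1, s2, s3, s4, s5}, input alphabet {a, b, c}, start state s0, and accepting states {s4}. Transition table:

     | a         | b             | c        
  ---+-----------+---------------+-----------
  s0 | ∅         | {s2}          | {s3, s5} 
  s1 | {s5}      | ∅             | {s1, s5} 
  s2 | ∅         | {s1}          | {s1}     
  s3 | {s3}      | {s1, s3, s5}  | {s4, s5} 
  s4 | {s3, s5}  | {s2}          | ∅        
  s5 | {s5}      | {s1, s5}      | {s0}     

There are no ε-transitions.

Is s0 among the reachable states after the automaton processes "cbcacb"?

Start in {s0}.
Read 'c': s0→{s3, s5}; now {s3, s5}.
Read 'b': s3→{s1, s3, s5}, s5→{s1, s5}; now {s1, s3, s5}.
Read 'c': s1→{s1, s5}, s3→{s4, s5}, s5→{s0}; now {s0, s1, s4, s5}.
Read 'a': s0→∅, s1→{s5}, s4→{s3, s5}, s5→{s5}; now {s3, s5}.
Read 'c': s3→{s4, s5}, s5→{s0}; now {s0, s4, s5}.
Read 'b': s0→{s2}, s4→{s2}, s5→{s1, s5}; now {s1, s2, s5}.
State s0 is not in {s1, s2, s5}.

No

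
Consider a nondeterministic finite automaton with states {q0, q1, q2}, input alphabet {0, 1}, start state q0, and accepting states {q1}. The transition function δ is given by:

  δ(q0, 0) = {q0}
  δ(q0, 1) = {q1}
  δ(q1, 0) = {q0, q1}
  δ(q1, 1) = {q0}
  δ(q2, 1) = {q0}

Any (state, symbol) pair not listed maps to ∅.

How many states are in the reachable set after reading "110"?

Start in {q0}.
Read '1': {q0} → {q1}.
Read '1': {q1} → {q0}.
Read '0': {q0} → {q0}.
That set has 1 state.

1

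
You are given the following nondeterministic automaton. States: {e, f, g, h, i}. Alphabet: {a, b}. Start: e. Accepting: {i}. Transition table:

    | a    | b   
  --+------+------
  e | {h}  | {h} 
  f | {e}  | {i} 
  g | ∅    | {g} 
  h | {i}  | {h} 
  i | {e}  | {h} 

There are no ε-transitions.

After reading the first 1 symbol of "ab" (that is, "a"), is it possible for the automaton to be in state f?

No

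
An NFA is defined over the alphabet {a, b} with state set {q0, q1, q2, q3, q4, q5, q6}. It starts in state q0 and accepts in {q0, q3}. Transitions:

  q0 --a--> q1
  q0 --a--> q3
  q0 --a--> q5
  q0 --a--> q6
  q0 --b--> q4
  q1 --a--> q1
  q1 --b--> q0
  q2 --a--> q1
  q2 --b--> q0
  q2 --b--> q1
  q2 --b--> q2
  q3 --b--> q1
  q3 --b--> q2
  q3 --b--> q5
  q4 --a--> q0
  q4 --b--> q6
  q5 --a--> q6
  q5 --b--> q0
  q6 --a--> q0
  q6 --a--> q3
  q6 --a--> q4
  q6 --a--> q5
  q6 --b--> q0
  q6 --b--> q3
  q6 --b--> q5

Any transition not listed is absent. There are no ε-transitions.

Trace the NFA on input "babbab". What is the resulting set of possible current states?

Start in {q0}.
Read 'b': q0→{q4}; now {q4}.
Read 'a': q4→{q0}; now {q0}.
Read 'b': q0→{q4}; now {q4}.
Read 'b': q4→{q6}; now {q6}.
Read 'a': q6→{q0, q3, q4, q5}; now {q0, q3, q4, q5}.
Read 'b': q0→{q4}, q3→{q1, q2, q5}, q4→{q6}, q5→{q0}; now {q0, q1, q2, q4, q5, q6}.

{q0, q1, q2, q4, q5, q6}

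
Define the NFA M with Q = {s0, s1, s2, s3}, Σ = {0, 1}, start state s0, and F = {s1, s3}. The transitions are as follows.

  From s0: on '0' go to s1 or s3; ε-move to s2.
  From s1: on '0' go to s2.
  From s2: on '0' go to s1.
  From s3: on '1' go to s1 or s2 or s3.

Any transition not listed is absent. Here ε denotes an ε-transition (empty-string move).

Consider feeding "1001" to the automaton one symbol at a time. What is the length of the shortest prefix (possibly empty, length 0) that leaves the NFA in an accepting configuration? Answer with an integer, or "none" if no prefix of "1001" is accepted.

none

Start: ε-closure({s0}) = {s0, s2}.
Read '1': s0→∅, s2→∅; now ∅.
The set is empty and remains empty for the remaining 3 symbols.
No reachable set along the way intersects F.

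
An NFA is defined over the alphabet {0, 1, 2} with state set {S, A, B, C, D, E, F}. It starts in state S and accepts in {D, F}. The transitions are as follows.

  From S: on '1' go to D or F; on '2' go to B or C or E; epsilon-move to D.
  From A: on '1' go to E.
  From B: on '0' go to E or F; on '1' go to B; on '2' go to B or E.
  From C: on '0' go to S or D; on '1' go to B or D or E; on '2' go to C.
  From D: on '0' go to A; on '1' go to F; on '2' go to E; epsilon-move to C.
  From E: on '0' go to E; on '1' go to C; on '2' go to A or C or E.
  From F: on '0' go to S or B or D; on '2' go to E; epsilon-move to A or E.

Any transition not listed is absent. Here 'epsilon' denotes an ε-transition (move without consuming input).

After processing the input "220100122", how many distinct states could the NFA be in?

4

Start: ε-closure({S}) = {S, C, D}.
Read '2': {S, C, D} → {B, C, E}.
Read '2': {B, C, E} → {A, B, C, E}.
Read '0': {A, B, C, E} → {S, A, C, D, E, F}.
Read '1': {S, A, C, D, E, F} → {A, B, C, D, E, F}.
Read '0': {A, B, C, D, E, F} → {S, A, B, C, D, E, F}.
Read '0': {S, A, B, C, D, E, F} → {S, A, B, C, D, E, F}.
Read '1': {S, A, B, C, D, E, F} → {A, B, C, D, E, F}.
Read '2': {A, B, C, D, E, F} → {A, B, C, E}.
Read '2': {A, B, C, E} → {A, B, C, E}.
That set has 4 states.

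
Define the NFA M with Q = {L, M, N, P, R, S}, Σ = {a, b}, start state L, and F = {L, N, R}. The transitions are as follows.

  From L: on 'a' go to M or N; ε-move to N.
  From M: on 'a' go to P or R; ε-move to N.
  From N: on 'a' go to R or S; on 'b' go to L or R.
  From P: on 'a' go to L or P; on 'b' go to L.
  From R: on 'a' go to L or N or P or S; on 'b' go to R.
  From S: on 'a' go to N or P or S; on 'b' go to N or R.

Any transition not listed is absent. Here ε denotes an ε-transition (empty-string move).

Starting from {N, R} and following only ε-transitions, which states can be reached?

{N, R}

Begin with {N, R}.
No ε-moves leave this set, so the closure equals the set itself.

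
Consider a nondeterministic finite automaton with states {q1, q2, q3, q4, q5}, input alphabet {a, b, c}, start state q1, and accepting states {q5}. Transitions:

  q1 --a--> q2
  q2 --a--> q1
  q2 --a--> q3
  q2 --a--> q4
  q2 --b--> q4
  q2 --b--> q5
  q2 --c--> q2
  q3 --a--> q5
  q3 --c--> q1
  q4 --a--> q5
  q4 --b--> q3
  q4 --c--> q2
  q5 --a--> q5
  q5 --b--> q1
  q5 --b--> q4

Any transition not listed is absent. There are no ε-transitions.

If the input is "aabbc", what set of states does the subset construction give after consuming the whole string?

∅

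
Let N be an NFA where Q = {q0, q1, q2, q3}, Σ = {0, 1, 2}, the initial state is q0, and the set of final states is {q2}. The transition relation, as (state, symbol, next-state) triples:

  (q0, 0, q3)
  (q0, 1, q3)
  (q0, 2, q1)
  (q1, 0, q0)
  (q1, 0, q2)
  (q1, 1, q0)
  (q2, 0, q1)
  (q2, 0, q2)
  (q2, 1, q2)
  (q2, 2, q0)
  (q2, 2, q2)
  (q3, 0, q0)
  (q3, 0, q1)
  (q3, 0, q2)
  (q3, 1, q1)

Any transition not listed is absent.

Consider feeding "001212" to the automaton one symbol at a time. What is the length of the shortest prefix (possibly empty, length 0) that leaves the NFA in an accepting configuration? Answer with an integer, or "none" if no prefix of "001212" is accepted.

2

Start in {q0}.
Read '0': q0→{q3}; now {q3}.
Read '0': q3→{q0, q1, q2}; now {q0, q1, q2}.
None of the earlier sets intersect F, but {q0, q1, q2} does.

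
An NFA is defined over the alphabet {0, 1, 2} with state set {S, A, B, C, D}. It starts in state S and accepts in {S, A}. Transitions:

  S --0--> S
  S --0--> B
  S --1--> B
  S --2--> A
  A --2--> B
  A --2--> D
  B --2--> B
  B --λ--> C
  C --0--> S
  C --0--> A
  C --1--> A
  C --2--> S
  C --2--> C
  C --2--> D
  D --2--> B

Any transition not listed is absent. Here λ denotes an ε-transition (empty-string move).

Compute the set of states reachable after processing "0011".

{A}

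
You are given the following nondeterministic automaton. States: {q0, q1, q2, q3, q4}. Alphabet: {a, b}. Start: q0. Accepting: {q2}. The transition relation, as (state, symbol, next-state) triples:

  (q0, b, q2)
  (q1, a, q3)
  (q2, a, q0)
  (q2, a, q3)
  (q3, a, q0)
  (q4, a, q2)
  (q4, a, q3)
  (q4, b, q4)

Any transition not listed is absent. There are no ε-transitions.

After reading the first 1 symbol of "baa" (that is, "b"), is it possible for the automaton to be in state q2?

Start in {q0}.
Read 'b': q0→{q2}; now {q2}.
State q2 is in {q2}.

Yes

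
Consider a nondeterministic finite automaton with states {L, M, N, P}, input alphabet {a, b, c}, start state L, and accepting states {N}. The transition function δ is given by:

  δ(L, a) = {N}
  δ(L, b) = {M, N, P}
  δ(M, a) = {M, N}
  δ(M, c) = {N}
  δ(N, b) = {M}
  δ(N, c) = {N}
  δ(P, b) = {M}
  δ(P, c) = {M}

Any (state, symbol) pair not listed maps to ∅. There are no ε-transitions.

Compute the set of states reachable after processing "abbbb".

Start in {L}.
Read 'a': L→{N}; now {N}.
Read 'b': N→{M}; now {M}.
Read 'b': M→∅; now ∅.
The set is empty and remains empty for the remaining 2 symbols.

∅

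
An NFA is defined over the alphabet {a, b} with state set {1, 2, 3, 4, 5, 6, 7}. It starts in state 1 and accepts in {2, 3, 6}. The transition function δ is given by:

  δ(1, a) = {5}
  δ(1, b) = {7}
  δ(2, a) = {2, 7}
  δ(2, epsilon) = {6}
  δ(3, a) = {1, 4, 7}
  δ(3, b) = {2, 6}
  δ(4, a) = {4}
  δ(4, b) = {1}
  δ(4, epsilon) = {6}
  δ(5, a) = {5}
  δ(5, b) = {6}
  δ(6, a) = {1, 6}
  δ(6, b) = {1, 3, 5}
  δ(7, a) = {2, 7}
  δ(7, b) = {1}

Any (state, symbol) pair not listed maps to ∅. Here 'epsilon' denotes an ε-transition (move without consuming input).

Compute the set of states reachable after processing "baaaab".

{1, 3, 5, 6, 7}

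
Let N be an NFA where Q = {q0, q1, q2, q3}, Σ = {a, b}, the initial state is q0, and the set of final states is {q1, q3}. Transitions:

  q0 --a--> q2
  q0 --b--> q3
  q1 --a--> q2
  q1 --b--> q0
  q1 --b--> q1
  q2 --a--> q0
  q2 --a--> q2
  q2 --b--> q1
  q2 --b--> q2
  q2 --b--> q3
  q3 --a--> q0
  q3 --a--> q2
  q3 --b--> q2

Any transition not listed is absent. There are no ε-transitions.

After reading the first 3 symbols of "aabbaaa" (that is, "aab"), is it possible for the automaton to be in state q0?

No

Start in {q0}.
Read 'a': q0→{q2}; now {q2}.
Read 'a': q2→{q0, q2}; now {q0, q2}.
Read 'b': q0→{q3}, q2→{q1, q2, q3}; now {q1, q2, q3}.
State q0 is not in {q1, q2, q3}.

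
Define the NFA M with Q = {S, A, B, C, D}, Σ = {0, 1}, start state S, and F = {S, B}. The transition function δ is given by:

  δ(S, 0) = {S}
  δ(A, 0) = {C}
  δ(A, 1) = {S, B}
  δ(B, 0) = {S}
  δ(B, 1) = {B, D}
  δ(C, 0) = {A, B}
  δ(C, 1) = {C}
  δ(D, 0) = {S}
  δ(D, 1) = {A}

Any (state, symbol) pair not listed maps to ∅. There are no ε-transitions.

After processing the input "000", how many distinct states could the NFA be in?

Start in {S}.
Read '0': S→{S}; now {S}.
Read '0': S→{S}; now {S}.
Read '0': S→{S}; now {S}.
That set has 1 state.

1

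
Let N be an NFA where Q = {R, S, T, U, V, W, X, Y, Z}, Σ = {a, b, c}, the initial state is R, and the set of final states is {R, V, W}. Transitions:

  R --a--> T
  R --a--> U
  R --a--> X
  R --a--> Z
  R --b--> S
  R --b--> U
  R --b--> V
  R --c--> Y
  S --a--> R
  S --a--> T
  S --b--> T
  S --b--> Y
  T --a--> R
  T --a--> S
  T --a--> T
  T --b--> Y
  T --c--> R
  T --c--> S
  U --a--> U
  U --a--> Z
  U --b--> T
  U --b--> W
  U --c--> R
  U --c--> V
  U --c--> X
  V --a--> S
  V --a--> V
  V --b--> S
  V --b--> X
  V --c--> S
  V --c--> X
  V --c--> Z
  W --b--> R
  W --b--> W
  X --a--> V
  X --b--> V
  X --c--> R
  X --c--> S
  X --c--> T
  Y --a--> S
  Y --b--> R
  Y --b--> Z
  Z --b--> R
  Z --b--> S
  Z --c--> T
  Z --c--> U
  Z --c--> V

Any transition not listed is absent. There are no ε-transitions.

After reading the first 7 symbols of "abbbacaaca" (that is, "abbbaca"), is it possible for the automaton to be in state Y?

Start in {R}.
Read 'a': {R} → {T, U, X, Z}.
Read 'b': {T, U, X, Z} → {R, S, T, V, W, Y}.
Read 'b': {R, S, T, V, W, Y} → {R, S, T, U, V, W, X, Y, Z}.
Read 'b': {R, S, T, U, V, W, X, Y, Z} → {R, S, T, U, V, W, X, Y, Z}.
Read 'a': {R, S, T, U, V, W, X, Y, Z} → {R, S, T, U, V, X, Z}.
Read 'c': {R, S, T, U, V, X, Z} → {R, S, T, U, V, X, Y, Z}.
Read 'a': {R, S, T, U, V, X, Y, Z} → {R, S, T, U, V, X, Z}.
State Y is not in {R, S, T, U, V, X, Z}.

No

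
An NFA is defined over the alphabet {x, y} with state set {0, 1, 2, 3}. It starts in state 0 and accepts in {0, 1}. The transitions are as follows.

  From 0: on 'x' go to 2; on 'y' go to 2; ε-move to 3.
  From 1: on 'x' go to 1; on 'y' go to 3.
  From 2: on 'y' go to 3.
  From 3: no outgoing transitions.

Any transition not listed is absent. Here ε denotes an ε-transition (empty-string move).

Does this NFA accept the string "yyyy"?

No

Start: ε-closure({0}) = {0, 3}.
Read 'y': {0, 3} → {2}.
Read 'y': {2} → {3}.
Read 'y': {3} → ∅.
The set is empty and remains empty for the remaining 1 symbol.
The final set ∅ contains no accepting state.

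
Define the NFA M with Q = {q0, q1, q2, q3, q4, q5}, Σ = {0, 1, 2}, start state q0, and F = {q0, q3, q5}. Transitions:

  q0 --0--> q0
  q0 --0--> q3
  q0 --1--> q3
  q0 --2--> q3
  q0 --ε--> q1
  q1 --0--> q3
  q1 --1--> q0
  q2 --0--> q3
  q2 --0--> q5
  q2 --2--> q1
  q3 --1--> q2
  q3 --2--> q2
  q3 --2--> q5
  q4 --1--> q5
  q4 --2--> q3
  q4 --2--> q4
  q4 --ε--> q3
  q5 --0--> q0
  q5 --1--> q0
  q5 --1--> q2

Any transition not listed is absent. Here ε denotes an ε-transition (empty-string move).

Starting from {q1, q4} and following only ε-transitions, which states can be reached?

Begin with {q1, q4}.
ε-move q4 → q3; add q3.

{q1, q3, q4}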